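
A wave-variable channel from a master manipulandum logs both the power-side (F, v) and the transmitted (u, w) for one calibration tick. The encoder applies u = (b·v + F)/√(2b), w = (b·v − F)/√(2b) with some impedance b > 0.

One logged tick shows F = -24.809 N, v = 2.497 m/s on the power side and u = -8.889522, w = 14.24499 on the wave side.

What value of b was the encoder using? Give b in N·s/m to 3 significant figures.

b = 2.3 N·s/m

u + w = 5.355468;  u + w = √(2b)·v, so √(2b) = 5.355468/2.497 = 2.144761.
b = (√(2b))²/2 = 4.599999/2 = 2.300000.
(Check via u − w = 2F/√(2b): u − w = -23.134512, 2F/√(2b) = -23.134513.)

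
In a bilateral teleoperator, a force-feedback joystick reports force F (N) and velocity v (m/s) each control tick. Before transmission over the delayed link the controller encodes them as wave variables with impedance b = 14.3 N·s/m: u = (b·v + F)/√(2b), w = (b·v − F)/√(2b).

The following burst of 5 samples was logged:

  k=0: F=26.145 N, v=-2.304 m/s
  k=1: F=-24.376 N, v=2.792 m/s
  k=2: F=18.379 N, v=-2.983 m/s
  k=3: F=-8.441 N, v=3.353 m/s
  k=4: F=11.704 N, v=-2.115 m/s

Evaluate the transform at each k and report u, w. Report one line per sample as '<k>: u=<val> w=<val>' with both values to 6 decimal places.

k=0: b·v=14.3×(-2.304)=-32.947200; √(2b)=5.347897; u=(-32.947200+26.145)/5.347897=-1.271939, w=(-32.947200−26.145)/5.347897=-11.049615
k=1: b·v=14.3×2.792=39.925600; √(2b)=5.347897; u=(39.925600+(-24.376))/5.347897=2.907610, w=(39.925600−(-24.376))/5.347897=12.023717
k=2: b·v=14.3×(-2.983)=-42.656900; √(2b)=5.347897; u=(-42.656900+18.379)/5.347897=-4.539710, w=(-42.656900−18.379)/5.347897=-11.413066
k=3: b·v=14.3×3.353=47.947900; √(2b)=5.347897; u=(47.947900+(-8.441))/5.347897=7.387371, w=(47.947900−(-8.441))/5.347897=10.544126
k=4: b·v=14.3×(-2.115)=-30.244500; √(2b)=5.347897; u=(-30.244500+11.704)/5.347897=-3.466877, w=(-30.244500−11.704)/5.347897=-7.843925

0: u=-1.271939 w=-11.049615
1: u=2.907610 w=12.023717
2: u=-4.539710 w=-11.413066
3: u=7.387371 w=10.544126
4: u=-3.466877 w=-7.843925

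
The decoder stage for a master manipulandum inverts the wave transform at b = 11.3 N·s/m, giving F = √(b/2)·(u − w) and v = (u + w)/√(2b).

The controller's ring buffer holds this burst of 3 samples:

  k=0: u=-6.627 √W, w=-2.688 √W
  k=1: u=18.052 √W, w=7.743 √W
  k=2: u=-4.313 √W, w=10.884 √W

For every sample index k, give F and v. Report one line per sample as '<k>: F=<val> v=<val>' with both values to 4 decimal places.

k=0: u−w=-3.9390, u+w=-9.3150; √(b/2)=2.3770, √(2b)=4.7539; F=2.3770×(-3.939)=-9.3629, v=-9.3150/4.7539=-1.9594
k=1: u−w=10.3090, u+w=25.7950; √(b/2)=2.3770, √(2b)=4.7539; F=2.3770×10.309=24.5042, v=25.7950/4.7539=5.4260
k=2: u−w=-15.1970, u+w=6.5710; √(b/2)=2.3770, √(2b)=4.7539; F=2.3770×(-15.197)=-36.1229, v=6.5710/4.7539=1.3822

0: F=-9.3629 v=-1.9594
1: F=24.5042 v=5.4260
2: F=-36.1229 v=1.3822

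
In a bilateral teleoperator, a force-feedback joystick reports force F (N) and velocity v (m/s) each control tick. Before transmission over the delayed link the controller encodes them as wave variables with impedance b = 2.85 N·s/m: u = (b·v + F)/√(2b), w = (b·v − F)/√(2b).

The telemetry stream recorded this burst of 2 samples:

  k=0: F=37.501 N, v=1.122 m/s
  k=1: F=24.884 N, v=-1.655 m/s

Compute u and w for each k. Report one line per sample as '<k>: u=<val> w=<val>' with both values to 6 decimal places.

k=0: b·v=2.85×1.122=3.197700; √(2b)=2.387467; u=(3.197700+37.501)/2.387467=17.046810, w=(3.197700−37.501)/2.387467=-14.368071
k=1: b·v=2.85×(-1.655)=-4.716750; √(2b)=2.387467; u=(-4.716750+24.884)/2.387467=8.447131, w=(-4.716750−24.884)/2.387467=-12.398390

0: u=17.046810 w=-14.368071
1: u=8.447131 w=-12.398390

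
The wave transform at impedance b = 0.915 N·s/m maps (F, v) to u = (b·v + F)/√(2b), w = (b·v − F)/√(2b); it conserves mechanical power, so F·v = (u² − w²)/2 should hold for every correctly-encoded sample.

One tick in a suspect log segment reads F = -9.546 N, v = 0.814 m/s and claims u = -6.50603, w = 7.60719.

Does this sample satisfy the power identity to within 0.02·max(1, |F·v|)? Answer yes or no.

F·v = (-9.546)×0.814 = -7.7704 W.
(u² − w²)/2 = (42.3284 − 57.8693)/2 = -7.7705 W.
|Δ| = 0.0000;  2% of max(1, |F·v|) = 0.1554.

yes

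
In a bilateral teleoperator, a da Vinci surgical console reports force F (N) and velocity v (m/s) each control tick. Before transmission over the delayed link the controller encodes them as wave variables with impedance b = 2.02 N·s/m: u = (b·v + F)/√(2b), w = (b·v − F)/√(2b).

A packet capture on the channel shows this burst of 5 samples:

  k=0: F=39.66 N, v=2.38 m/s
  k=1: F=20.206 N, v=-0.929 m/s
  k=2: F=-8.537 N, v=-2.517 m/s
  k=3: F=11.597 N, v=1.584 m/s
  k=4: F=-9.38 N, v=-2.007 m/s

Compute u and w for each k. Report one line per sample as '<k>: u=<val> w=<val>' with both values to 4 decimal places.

0: u=22.1235 w=-17.3397
1: u=9.1192 w=-10.9865
2: u=-6.7769 w=1.7178
3: u=7.3616 w=-4.1778
4: u=-6.6837 w=2.6497

k=0: b·v=2.02×2.38=4.8076; √(2b)=2.0100; u=(4.8076+39.66)/2.0100=22.1235, w=(4.8076−39.66)/2.0100=-17.3397
k=1: b·v=2.02×(-0.929)=-1.8766; √(2b)=2.0100; u=(-1.8766+20.206)/2.0100=9.1192, w=(-1.8766−20.206)/2.0100=-10.9865
k=2: b·v=2.02×(-2.517)=-5.0843; √(2b)=2.0100; u=(-5.0843+(-8.537))/2.0100=-6.7769, w=(-5.0843−(-8.537))/2.0100=1.7178
k=3: b·v=2.02×1.584=3.1997; √(2b)=2.0100; u=(3.1997+11.597)/2.0100=7.3616, w=(3.1997−11.597)/2.0100=-4.1778
k=4: b·v=2.02×(-2.007)=-4.0541; √(2b)=2.0100; u=(-4.0541+(-9.38))/2.0100=-6.6837, w=(-4.0541−(-9.38))/2.0100=2.6497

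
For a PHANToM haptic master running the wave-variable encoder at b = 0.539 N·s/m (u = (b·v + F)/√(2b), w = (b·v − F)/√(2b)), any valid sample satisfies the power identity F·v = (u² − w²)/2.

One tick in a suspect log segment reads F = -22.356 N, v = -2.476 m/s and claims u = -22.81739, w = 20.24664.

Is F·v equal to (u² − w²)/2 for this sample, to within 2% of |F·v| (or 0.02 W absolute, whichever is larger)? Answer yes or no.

yes

F·v = (-22.356)×(-2.476) = 55.35346 W.
(u² − w²)/2 = (520.63329 − 409.92643)/2 = 55.35343 W.
|Δ| = 0.00003;  2% of max(1, |F·v|) = 1.10707.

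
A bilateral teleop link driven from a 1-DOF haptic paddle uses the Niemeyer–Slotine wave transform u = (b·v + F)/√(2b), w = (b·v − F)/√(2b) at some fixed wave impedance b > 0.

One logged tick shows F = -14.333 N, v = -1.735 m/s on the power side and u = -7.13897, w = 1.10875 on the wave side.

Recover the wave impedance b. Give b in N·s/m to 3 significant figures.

u + w = -6.0302;  u + w = √(2b)·v, so √(2b) = -6.0302/(-1.735) = 3.4756.
b = (√(2b))²/2 = 12.0800/2 = 6.0400.
(Check via u − w = 2F/√(2b): u − w = -8.2477, 2F/√(2b) = -8.2477.)

b = 6.04 N·s/m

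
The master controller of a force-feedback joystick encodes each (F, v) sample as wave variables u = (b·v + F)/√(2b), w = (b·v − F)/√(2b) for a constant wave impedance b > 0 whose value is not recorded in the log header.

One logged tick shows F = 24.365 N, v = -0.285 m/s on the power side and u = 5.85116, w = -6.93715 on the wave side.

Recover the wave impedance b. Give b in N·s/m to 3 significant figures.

b = 7.26 N·s/m

u + w = -1.0860;  u + w = √(2b)·v, so √(2b) = -1.0860/(-0.285) = 3.8105.
b = (√(2b))²/2 = 14.5198/2 = 7.2599.
(Check via u − w = 2F/√(2b): u − w = 12.7883, 2F/√(2b) = 12.7884.)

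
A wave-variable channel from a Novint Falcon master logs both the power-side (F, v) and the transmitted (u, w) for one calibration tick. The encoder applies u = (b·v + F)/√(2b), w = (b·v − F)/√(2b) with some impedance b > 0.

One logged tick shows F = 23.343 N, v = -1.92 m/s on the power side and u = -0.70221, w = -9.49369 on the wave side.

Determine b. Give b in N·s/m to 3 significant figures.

u + w = -10.1959;  u + w = √(2b)·v, so √(2b) = -10.1959/(-1.92) = 5.3104.
b = (√(2b))²/2 = 28.2000/2 = 14.1000.
(Check via u − w = 2F/√(2b): u − w = 8.7915, 2F/√(2b) = 8.7915.)

b = 14.1 N·s/m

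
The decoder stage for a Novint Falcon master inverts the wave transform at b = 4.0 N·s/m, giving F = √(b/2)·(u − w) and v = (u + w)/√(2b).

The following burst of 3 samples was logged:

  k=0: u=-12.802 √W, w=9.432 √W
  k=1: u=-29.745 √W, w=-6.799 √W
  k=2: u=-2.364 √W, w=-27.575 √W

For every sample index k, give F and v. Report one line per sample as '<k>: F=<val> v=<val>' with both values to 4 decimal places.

k=0: u−w=-22.2340, u+w=-3.3700; √(b/2)=1.4142, √(2b)=2.8284; F=1.4142×(-22.234)=-31.4436, v=-3.3700/2.8284=-1.1915
k=1: u−w=-22.9460, u+w=-36.5440; √(b/2)=1.4142, √(2b)=2.8284; F=1.4142×(-22.946)=-32.4505, v=-36.5440/2.8284=-12.9203
k=2: u−w=25.2110, u+w=-29.9390; √(b/2)=1.4142, √(2b)=2.8284; F=1.4142×25.211=35.6537, v=-29.9390/2.8284=-10.5850

0: F=-31.4436 v=-1.1915
1: F=-32.4505 v=-12.9203
2: F=35.6537 v=-10.5850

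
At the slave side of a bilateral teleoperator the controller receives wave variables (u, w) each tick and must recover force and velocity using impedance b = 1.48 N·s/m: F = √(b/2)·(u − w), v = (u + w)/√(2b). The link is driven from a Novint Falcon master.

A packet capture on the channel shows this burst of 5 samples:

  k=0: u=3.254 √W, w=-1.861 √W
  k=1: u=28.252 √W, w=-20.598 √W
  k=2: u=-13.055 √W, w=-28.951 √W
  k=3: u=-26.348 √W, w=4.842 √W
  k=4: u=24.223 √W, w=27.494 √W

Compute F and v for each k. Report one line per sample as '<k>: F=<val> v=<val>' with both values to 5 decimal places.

k=0: u−w=5.11500, u+w=1.39300; √(b/2)=0.86023, √(2b)=1.72047; F=0.86023×5.115=4.40009, v=1.39300/1.72047=0.80966
k=1: u−w=48.85000, u+w=7.65400; √(b/2)=0.86023, √(2b)=1.72047; F=0.86023×48.85=42.02236, v=7.65400/1.72047=4.44880
k=2: u−w=15.89600, u+w=-42.00600; √(b/2)=0.86023, √(2b)=1.72047; F=0.86023×15.896=13.67426, v=-42.00600/1.72047=-24.41549
k=3: u−w=-31.19000, u+w=-21.50600; √(b/2)=0.86023, √(2b)=1.72047; F=0.86023×(-31.19)=-26.83065, v=-21.50600/1.72047=-12.50011
k=4: u−w=-3.27100, u+w=51.71700; √(b/2)=0.86023, √(2b)=1.72047; F=0.86023×(-3.271)=-2.81382, v=51.71700/1.72047=30.05990

0: F=4.40009 v=0.80966
1: F=42.02236 v=4.44880
2: F=13.67426 v=-24.41549
3: F=-26.83065 v=-12.50011
4: F=-2.81382 v=30.05990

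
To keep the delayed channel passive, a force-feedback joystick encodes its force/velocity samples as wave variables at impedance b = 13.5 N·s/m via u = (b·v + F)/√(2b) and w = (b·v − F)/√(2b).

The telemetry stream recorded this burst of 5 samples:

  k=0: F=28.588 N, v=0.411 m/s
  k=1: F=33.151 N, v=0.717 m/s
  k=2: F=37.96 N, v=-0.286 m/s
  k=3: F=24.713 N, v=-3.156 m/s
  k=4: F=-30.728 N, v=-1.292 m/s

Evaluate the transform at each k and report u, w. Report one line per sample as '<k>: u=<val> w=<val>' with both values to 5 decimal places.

0: u=6.56957 w=-4.43395
1: u=8.24273 w=-4.51709
2: u=6.56236 w=-8.04846
3: u=-3.44351 w=-12.95555
4: u=-9.27032 w=2.55689

k=0: b·v=13.5×0.411=5.54850; √(2b)=5.19615; u=(5.54850+28.588)/5.19615=6.56957, w=(5.54850−28.588)/5.19615=-4.43395
k=1: b·v=13.5×0.717=9.67950; √(2b)=5.19615; u=(9.67950+33.151)/5.19615=8.24273, w=(9.67950−33.151)/5.19615=-4.51709
k=2: b·v=13.5×(-0.286)=-3.86100; √(2b)=5.19615; u=(-3.86100+37.96)/5.19615=6.56236, w=(-3.86100−37.96)/5.19615=-8.04846
k=3: b·v=13.5×(-3.156)=-42.60600; √(2b)=5.19615; u=(-42.60600+24.713)/5.19615=-3.44351, w=(-42.60600−24.713)/5.19615=-12.95555
k=4: b·v=13.5×(-1.292)=-17.44200; √(2b)=5.19615; u=(-17.44200+(-30.728))/5.19615=-9.27032, w=(-17.44200−(-30.728))/5.19615=2.55689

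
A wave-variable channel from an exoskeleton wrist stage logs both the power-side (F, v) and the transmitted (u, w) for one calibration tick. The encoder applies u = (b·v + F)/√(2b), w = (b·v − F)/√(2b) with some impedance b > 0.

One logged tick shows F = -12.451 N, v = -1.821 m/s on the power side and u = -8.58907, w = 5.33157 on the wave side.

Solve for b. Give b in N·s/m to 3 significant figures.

u + w = -3.25750;  u + w = √(2b)·v, so √(2b) = -3.25750/(-1.821) = 1.78885.
b = (√(2b))²/2 = 3.19999/2 = 1.60000.
(Check via u − w = 2F/√(2b): u − w = -13.92064, 2F/√(2b) = -13.92066.)

b = 1.6 N·s/m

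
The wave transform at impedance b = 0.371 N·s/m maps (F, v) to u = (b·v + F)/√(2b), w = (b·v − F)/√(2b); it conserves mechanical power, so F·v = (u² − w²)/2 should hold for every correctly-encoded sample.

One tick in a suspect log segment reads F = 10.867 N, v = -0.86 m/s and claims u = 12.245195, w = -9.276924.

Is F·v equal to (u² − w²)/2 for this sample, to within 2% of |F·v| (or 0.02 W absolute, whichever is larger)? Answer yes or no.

no

F·v = 10.867×(-0.86) = -9.345620 W.
(u² − w²)/2 = (149.944801 − 86.061319)/2 = 31.941741 W.
|Δ| = 41.287361;  2% of max(1, |F·v|) = 0.186912.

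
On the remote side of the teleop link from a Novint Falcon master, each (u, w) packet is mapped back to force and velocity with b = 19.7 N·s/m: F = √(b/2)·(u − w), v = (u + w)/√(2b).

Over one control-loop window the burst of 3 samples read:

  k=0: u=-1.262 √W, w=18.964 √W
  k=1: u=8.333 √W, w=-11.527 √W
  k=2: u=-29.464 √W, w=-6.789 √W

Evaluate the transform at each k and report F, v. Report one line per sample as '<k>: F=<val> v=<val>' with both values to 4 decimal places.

0: F=-63.4787 v=2.8202
1: F=62.3300 v=-0.5088
2: F=-71.1648 v=-5.7756

k=0: u−w=-20.2260, u+w=17.7020; √(b/2)=3.1385, √(2b)=6.2769; F=3.1385×(-20.226)=-63.4787, v=17.7020/6.2769=2.8202
k=1: u−w=19.8600, u+w=-3.1940; √(b/2)=3.1385, √(2b)=6.2769; F=3.1385×19.86=62.3300, v=-3.1940/6.2769=-0.5088
k=2: u−w=-22.6750, u+w=-36.2530; √(b/2)=3.1385, √(2b)=6.2769; F=3.1385×(-22.675)=-71.1648, v=-36.2530/6.2769=-5.7756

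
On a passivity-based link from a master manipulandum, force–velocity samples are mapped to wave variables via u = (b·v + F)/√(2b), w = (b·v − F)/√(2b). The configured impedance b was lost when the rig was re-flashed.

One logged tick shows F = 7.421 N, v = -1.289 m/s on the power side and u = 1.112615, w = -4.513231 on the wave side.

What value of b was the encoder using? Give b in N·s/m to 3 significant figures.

b = 3.48 N·s/m

u + w = -3.400616;  u + w = √(2b)·v, so √(2b) = -3.400616/(-1.289) = 2.638182.
b = (√(2b))²/2 = 6.960002/2 = 3.480001.
(Check via u − w = 2F/√(2b): u − w = 5.625846, 2F/√(2b) = 5.625845.)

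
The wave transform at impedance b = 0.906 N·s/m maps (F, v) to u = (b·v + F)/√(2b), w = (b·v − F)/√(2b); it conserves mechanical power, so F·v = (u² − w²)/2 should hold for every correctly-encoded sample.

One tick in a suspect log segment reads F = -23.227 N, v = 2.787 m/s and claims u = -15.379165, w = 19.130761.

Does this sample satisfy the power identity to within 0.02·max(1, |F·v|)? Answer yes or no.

yes

F·v = (-23.227)×2.787 = -64.733649 W.
(u² − w²)/2 = (236.518716 − 365.986016)/2 = -64.733650 W.
|Δ| = 0.000001;  2% of max(1, |F·v|) = 1.294673.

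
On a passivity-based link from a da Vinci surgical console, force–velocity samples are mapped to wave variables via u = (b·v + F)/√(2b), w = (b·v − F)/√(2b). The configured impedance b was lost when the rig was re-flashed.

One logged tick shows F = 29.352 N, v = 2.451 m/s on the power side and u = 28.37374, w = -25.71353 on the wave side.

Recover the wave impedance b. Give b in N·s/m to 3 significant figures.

b = 0.589 N·s/m

u + w = 2.66021;  u + w = √(2b)·v, so √(2b) = 2.66021/2.451 = 1.08536.
b = (√(2b))²/2 = 1.17800/2 = 0.58900.
(Check via u − w = 2F/√(2b): u − w = 54.08727, 2F/√(2b) = 54.08727.)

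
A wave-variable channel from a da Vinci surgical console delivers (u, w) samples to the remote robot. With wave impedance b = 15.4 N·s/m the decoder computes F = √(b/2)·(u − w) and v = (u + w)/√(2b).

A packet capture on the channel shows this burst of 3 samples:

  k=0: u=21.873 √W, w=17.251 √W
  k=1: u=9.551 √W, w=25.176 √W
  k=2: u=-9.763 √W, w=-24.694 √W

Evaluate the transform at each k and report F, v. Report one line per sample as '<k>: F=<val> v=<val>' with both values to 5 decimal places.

k=0: u−w=4.62200, u+w=39.12400; √(b/2)=2.77489, √(2b)=5.54977; F=2.77489×4.622=12.82553, v=39.12400/5.54977=7.04966
k=1: u−w=-15.62500, u+w=34.72700; √(b/2)=2.77489, √(2b)=5.54977; F=2.77489×(-15.625)=-43.35762, v=34.72700/5.54977=6.25737
k=2: u−w=14.93100, u+w=-34.45700; √(b/2)=2.77489, √(2b)=5.54977; F=2.77489×14.931=41.43184, v=-34.45700/5.54977=-6.20872

0: F=12.82553 v=7.04966
1: F=-43.35762 v=6.25737
2: F=41.43184 v=-6.20872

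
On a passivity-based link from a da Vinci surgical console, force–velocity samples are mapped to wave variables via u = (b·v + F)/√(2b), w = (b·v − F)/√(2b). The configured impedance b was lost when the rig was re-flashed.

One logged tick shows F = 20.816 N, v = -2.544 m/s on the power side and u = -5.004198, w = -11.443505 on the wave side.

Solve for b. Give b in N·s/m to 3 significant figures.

u + w = -16.447703;  u + w = √(2b)·v, so √(2b) = -16.447703/(-2.544) = 6.465292.
b = (√(2b))²/2 = 41.800001/2 = 20.900001.
(Check via u − w = 2F/√(2b): u − w = 6.439307, 2F/√(2b) = 6.439307.)

b = 20.9 N·s/m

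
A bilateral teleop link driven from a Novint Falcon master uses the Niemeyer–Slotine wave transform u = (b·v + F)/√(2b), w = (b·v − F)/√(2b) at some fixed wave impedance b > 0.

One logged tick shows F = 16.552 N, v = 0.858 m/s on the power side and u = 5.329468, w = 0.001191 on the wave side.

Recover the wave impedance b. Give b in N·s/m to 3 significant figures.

u + w = 5.330659;  u + w = √(2b)·v, so √(2b) = 5.330659/0.858 = 6.212889.
b = (√(2b))²/2 = 38.599993/2 = 19.299997.
(Check via u − w = 2F/√(2b): u − w = 5.328277, 2F/√(2b) = 5.328278.)

b = 19.3 N·s/m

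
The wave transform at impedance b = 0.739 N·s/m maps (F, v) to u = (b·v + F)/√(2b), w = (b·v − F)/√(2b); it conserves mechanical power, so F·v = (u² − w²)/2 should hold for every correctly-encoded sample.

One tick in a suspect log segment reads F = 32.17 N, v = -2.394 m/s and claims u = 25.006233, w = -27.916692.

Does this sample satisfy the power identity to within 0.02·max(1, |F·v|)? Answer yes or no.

yes

F·v = 32.17×(-2.394) = -77.014980 W.
(u² − w²)/2 = (625.311689 − 779.341692)/2 = -77.015002 W.
|Δ| = 0.000022;  2% of max(1, |F·v|) = 1.540300.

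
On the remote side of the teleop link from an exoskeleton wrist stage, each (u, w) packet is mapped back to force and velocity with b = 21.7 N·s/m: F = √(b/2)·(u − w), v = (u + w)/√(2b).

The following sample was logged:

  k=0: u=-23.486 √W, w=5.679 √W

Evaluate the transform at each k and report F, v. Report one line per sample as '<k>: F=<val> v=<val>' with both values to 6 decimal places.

k=0: u−w=-29.165000, u+w=-17.807000; √(b/2)=3.293934, √(2b)=6.587868; F=3.293934×(-29.165)=-96.067580, v=-17.807000/6.587868=-2.702999

0: F=-96.067580 v=-2.702999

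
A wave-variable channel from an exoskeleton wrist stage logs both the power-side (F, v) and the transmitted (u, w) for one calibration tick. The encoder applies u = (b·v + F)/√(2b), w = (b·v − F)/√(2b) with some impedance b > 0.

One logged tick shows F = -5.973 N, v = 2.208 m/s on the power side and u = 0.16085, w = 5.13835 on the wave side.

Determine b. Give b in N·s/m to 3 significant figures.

u + w = 5.2992;  u + w = √(2b)·v, so √(2b) = 5.2992/2.208 = 2.4000.
b = (√(2b))²/2 = 5.7600/2 = 2.8800.
(Check via u − w = 2F/√(2b): u − w = -4.9775, 2F/√(2b) = -4.9775.)

b = 2.88 N·s/m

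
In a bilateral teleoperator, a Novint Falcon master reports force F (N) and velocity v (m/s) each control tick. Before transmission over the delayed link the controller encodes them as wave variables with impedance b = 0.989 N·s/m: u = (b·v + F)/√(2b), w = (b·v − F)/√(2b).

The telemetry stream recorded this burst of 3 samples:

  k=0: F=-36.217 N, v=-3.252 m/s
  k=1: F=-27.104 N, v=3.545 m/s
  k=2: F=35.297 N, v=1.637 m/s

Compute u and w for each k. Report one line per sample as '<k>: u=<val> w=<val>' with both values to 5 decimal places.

k=0: b·v=0.989×(-3.252)=-3.21623; √(2b)=1.40641; u=(-3.21623+(-36.217))/1.40641=-28.03814, w=(-3.21623−(-36.217))/1.40641=23.46448
k=1: b·v=0.989×3.545=3.50601; √(2b)=1.40641; u=(3.50601+(-27.104))/1.40641=-16.77884, w=(3.50601−(-27.104))/1.40641=21.76458
k=2: b·v=0.989×1.637=1.61899; √(2b)=1.40641; u=(1.61899+35.297)/1.40641=26.24831, w=(1.61899−35.297)/1.40641=-23.94601

0: u=-28.03814 w=23.46448
1: u=-16.77884 w=21.76458
2: u=26.24831 w=-23.94601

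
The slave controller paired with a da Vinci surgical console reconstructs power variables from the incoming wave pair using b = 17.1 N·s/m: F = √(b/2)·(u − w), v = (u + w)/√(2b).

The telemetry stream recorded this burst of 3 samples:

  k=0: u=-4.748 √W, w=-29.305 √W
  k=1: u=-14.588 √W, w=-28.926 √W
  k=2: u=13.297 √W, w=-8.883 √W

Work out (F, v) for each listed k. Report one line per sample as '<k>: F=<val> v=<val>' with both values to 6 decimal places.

0: F=71.805609 v=-5.822940
1: F=41.924861 v=-7.440737
2: F=64.855170 v=0.754778

k=0: u−w=24.557000, u+w=-34.053000; √(b/2)=2.924038, √(2b)=5.848077; F=2.924038×24.557=71.805609, v=-34.053000/5.848077=-5.822940
k=1: u−w=14.338000, u+w=-43.514000; √(b/2)=2.924038, √(2b)=5.848077; F=2.924038×14.338=41.924861, v=-43.514000/5.848077=-7.440737
k=2: u−w=22.180000, u+w=4.414000; √(b/2)=2.924038, √(2b)=5.848077; F=2.924038×22.18=64.855170, v=4.414000/5.848077=0.754778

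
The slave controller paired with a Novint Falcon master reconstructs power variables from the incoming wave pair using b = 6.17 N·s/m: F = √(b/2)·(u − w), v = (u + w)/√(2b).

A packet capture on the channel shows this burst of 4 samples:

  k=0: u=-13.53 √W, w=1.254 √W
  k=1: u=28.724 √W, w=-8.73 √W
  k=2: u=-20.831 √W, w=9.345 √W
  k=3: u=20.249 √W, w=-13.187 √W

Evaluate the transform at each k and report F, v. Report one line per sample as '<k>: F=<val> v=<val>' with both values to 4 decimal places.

k=0: u−w=-14.7840, u+w=-12.2760; √(b/2)=1.7564, √(2b)=3.5128; F=1.7564×(-14.784)=-25.9669, v=-12.2760/3.5128=-3.4946
k=1: u−w=37.4540, u+w=19.9940; √(b/2)=1.7564, √(2b)=3.5128; F=1.7564×37.454=65.7848, v=19.9940/3.5128=5.6917
k=2: u−w=-30.1760, u+w=-11.4860; √(b/2)=1.7564, √(2b)=3.5128; F=1.7564×(-30.176)=-53.0016, v=-11.4860/3.5128=-3.2697
k=3: u−w=33.4360, u+w=7.0620; √(b/2)=1.7564, √(2b)=3.5128; F=1.7564×33.436=58.7276, v=7.0620/3.5128=2.0103

0: F=-25.9669 v=-3.4946
1: F=65.7848 v=5.6917
2: F=-53.0016 v=-3.2697
3: F=58.7276 v=2.0103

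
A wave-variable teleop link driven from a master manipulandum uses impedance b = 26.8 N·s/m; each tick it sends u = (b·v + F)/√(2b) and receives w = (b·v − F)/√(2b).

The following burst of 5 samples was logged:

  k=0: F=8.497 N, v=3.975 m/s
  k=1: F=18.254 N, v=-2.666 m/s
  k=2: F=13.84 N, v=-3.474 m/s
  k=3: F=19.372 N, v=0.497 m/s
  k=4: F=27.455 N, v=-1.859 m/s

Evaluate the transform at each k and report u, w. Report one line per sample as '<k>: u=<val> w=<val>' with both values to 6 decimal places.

0: u=15.711491 w=13.390287
1: u=-7.265856 w=-12.252469
2: u=-10.826528 w=-14.607328
3: u=4.465332 w=-0.826695
4: u=-3.054990 w=-10.555125

k=0: b·v=26.8×3.975=106.530000; √(2b)=7.321202; u=(106.530000+8.497)/7.321202=15.711491, w=(106.530000−8.497)/7.321202=13.390287
k=1: b·v=26.8×(-2.666)=-71.448800; √(2b)=7.321202; u=(-71.448800+18.254)/7.321202=-7.265856, w=(-71.448800−18.254)/7.321202=-12.252469
k=2: b·v=26.8×(-3.474)=-93.103200; √(2b)=7.321202; u=(-93.103200+13.84)/7.321202=-10.826528, w=(-93.103200−13.84)/7.321202=-14.607328
k=3: b·v=26.8×0.497=13.319600; √(2b)=7.321202; u=(13.319600+19.372)/7.321202=4.465332, w=(13.319600−19.372)/7.321202=-0.826695
k=4: b·v=26.8×(-1.859)=-49.821200; √(2b)=7.321202; u=(-49.821200+27.455)/7.321202=-3.054990, w=(-49.821200−27.455)/7.321202=-10.555125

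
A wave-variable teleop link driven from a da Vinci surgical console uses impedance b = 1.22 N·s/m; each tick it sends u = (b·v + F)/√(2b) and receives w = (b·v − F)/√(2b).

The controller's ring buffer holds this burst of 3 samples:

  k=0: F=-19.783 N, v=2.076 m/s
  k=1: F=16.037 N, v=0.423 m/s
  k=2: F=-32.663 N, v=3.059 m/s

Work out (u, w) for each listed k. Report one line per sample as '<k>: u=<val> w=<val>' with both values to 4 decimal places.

k=0: b·v=1.22×2.076=2.5327; √(2b)=1.5620; u=(2.5327+(-19.783))/1.5620=-11.0434, w=(2.5327−(-19.783))/1.5620=14.2862
k=1: b·v=1.22×0.423=0.5161; √(2b)=1.5620; u=(0.5161+16.037)/1.5620=10.5970, w=(0.5161−16.037)/1.5620=-9.9363
k=2: b·v=1.22×3.059=3.7320; √(2b)=1.5620; u=(3.7320+(-32.663))/1.5620=-18.5212, w=(3.7320−(-32.663))/1.5620=23.2995

0: u=-11.0434 w=14.2862
1: u=10.5970 w=-9.9363
2: u=-18.5212 w=23.2995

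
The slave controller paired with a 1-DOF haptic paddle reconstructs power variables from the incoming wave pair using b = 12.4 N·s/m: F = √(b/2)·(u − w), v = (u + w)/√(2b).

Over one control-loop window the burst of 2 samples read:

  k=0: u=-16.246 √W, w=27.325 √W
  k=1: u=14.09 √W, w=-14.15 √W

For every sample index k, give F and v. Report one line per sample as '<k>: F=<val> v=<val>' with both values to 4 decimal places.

k=0: u−w=-43.5710, u+w=11.0790; √(b/2)=2.4900, √(2b)=4.9800; F=2.4900×(-43.571)=-108.4909, v=11.0790/4.9800=2.2247
k=1: u−w=28.2400, u+w=-0.0600; √(b/2)=2.4900, √(2b)=4.9800; F=2.4900×28.24=70.3170, v=-0.0600/4.9800=-0.0120

0: F=-108.4909 v=2.2247
1: F=70.3170 v=-0.0120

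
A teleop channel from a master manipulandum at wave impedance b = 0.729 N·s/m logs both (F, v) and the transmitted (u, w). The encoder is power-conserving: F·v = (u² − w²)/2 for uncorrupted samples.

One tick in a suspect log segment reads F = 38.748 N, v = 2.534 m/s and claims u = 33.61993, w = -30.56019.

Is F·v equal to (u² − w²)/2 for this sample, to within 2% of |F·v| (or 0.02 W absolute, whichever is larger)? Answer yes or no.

F·v = 38.748×2.534 = 98.18743 W.
(u² − w²)/2 = (1130.29969 − 933.92521)/2 = 98.18724 W.
|Δ| = 0.00019;  2% of max(1, |F·v|) = 1.96375.

yes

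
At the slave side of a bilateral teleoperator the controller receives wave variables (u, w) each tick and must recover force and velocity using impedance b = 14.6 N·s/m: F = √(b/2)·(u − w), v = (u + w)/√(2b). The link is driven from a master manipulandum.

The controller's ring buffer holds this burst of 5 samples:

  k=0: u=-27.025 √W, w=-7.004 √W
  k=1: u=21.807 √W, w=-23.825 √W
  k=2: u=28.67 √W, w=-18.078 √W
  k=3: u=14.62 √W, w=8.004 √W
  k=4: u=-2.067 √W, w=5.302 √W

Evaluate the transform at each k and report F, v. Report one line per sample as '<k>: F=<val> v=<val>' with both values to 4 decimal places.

k=0: u−w=-20.0210, u+w=-34.0290; √(b/2)=2.7019, √(2b)=5.4037; F=2.7019×(-20.021)=-54.0938, v=-34.0290/5.4037=-6.2973
k=1: u−w=45.6320, u+w=-2.0180; √(b/2)=2.7019, √(2b)=5.4037; F=2.7019×45.632=123.2909, v=-2.0180/5.4037=-0.3734
k=2: u−w=46.7480, u+w=10.5920; √(b/2)=2.7019, √(2b)=5.4037; F=2.7019×46.748=126.3061, v=10.5920/5.4037=1.9601
k=3: u−w=6.6160, u+w=22.6240; √(b/2)=2.7019, √(2b)=5.4037; F=2.7019×6.616=17.8754, v=22.6240/5.4037=4.1868
k=4: u−w=-7.3690, u+w=3.2350; √(b/2)=2.7019, √(2b)=5.4037; F=2.7019×(-7.369)=-19.9099, v=3.2350/5.4037=0.5987

0: F=-54.0938 v=-6.2973
1: F=123.2909 v=-0.3734
2: F=126.3061 v=1.9601
3: F=17.8754 v=4.1868
4: F=-19.9099 v=0.5987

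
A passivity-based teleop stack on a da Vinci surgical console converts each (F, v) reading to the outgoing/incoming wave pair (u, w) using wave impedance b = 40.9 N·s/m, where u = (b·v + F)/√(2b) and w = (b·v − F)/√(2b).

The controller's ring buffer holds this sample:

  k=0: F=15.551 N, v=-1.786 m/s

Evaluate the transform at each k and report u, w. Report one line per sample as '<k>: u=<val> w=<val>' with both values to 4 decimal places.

0: u=-6.3572 w=-9.7960

k=0: b·v=40.9×(-1.786)=-73.0474; √(2b)=9.0443; u=(-73.0474+15.551)/9.0443=-6.3572, w=(-73.0474−15.551)/9.0443=-9.7960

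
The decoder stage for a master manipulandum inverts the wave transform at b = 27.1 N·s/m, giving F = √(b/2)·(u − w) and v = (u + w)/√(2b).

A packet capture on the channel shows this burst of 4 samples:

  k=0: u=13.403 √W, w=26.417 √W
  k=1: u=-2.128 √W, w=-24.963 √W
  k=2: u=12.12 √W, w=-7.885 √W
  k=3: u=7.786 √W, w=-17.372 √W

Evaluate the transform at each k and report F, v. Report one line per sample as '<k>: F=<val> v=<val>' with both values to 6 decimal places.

k=0: u−w=-13.014000, u+w=39.820000; √(b/2)=3.681032, √(2b)=7.362065; F=3.681032×(-13.014)=-47.904956, v=39.820000/7.362065=5.408809
k=1: u−w=22.835000, u+w=-27.091000; √(b/2)=3.681032, √(2b)=7.362065; F=3.681032×22.835=84.056376, v=-27.091000/7.362065=-3.679810
k=2: u−w=20.005000, u+w=4.235000; √(b/2)=3.681032, √(2b)=7.362065; F=3.681032×20.005=73.639054, v=4.235000/7.362065=0.575246
k=3: u−w=25.158000, u+w=-9.586000; √(b/2)=3.681032, √(2b)=7.362065; F=3.681032×25.158=92.607415, v=-9.586000/7.362065=-1.302080

0: F=-47.904956 v=5.408809
1: F=84.056376 v=-3.679810
2: F=73.639054 v=0.575246
3: F=92.607415 v=-1.302080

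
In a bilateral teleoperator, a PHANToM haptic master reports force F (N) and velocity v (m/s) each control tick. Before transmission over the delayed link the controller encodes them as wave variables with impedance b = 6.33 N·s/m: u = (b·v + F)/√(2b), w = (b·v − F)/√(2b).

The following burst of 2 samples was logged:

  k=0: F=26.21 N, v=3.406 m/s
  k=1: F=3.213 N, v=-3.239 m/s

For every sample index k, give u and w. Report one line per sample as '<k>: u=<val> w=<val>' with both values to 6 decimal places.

k=0: b·v=6.33×3.406=21.559980; √(2b)=3.558089; u=(21.559980+26.21)/3.558089=13.425739, w=(21.559980−26.21)/3.558089=-1.306887
k=1: b·v=6.33×(-3.239)=-20.502870; √(2b)=3.558089; u=(-20.502870+3.213)/3.558089=-4.859313, w=(-20.502870−3.213)/3.558089=-6.665338

0: u=13.425739 w=-1.306887
1: u=-4.859313 w=-6.665338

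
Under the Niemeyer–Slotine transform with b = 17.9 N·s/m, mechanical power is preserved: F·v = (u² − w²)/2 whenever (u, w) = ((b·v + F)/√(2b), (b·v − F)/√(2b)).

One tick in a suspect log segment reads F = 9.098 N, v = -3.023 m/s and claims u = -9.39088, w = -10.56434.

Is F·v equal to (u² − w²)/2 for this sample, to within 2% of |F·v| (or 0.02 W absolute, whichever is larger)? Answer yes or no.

no

F·v = 9.098×(-3.023) = -27.50325 W.
(u² − w²)/2 = (88.18863 − 111.60528)/2 = -11.70833 W.
|Δ| = 15.79493;  2% of max(1, |F·v|) = 0.55007.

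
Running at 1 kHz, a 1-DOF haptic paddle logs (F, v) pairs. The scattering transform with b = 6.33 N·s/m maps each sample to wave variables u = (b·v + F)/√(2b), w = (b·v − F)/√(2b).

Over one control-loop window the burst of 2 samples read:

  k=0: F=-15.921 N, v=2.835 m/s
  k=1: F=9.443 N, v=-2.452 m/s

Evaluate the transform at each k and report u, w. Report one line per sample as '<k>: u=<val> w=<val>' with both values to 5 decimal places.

0: u=0.56900 w=9.51818
1: u=-1.70827 w=-7.01617

k=0: b·v=6.33×2.835=17.94555; √(2b)=3.55809; u=(17.94555+(-15.921))/3.55809=0.56900, w=(17.94555−(-15.921))/3.55809=9.51818
k=1: b·v=6.33×(-2.452)=-15.52116; √(2b)=3.55809; u=(-15.52116+9.443)/3.55809=-1.70827, w=(-15.52116−9.443)/3.55809=-7.01617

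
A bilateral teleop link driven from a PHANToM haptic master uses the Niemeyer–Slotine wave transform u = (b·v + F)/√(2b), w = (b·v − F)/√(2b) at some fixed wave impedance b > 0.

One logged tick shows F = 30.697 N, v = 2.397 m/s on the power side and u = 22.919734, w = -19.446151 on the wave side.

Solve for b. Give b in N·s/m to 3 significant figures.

u + w = 3.473583;  u + w = √(2b)·v, so √(2b) = 3.473583/2.397 = 1.449138.
b = (√(2b))²/2 = 2.100000/2 = 1.050000.
(Check via u − w = 2F/√(2b): u − w = 42.365885, 2F/√(2b) = 42.365885.)

b = 1.05 N·s/m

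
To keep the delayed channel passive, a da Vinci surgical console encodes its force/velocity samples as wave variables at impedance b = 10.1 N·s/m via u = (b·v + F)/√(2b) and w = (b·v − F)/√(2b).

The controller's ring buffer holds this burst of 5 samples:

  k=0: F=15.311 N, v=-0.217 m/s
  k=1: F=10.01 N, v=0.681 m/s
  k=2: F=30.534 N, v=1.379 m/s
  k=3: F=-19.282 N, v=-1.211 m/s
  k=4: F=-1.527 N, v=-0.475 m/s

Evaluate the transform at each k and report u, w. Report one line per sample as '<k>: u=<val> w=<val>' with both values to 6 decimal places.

0: u=2.919006 w=-3.894300
1: u=3.757553 w=-0.696839
2: u=9.892643 w=-3.694809
3: u=-7.011573 w=1.568805
4: u=-1.407183 w=-0.727677

k=0: b·v=10.1×(-0.217)=-2.191700; √(2b)=4.494441; u=(-2.191700+15.311)/4.494441=2.919006, w=(-2.191700−15.311)/4.494441=-3.894300
k=1: b·v=10.1×0.681=6.878100; √(2b)=4.494441; u=(6.878100+10.01)/4.494441=3.757553, w=(6.878100−10.01)/4.494441=-0.696839
k=2: b·v=10.1×1.379=13.927900; √(2b)=4.494441; u=(13.927900+30.534)/4.494441=9.892643, w=(13.927900−30.534)/4.494441=-3.694809
k=3: b·v=10.1×(-1.211)=-12.231100; √(2b)=4.494441; u=(-12.231100+(-19.282))/4.494441=-7.011573, w=(-12.231100−(-19.282))/4.494441=1.568805
k=4: b·v=10.1×(-0.475)=-4.797500; √(2b)=4.494441; u=(-4.797500+(-1.527))/4.494441=-1.407183, w=(-4.797500−(-1.527))/4.494441=-0.727677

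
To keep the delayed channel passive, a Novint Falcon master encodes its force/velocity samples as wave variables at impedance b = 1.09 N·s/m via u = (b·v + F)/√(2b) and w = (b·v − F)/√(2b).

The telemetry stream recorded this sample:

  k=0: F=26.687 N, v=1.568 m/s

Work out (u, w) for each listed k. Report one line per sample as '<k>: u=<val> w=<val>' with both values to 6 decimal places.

k=0: b·v=1.09×1.568=1.709120; √(2b)=1.476482; u=(1.709120+26.687)/1.476482=19.232279, w=(1.709120−26.687)/1.476482=-16.917155

0: u=19.232279 w=-16.917155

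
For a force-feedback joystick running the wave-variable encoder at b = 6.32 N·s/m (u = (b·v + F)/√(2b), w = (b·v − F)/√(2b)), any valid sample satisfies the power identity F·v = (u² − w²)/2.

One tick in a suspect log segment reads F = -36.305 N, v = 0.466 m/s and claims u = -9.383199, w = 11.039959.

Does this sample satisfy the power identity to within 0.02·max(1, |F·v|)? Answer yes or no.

yes

F·v = (-36.305)×0.466 = -16.918130 W.
(u² − w²)/2 = (88.044423 − 121.880695)/2 = -16.918136 W.
|Δ| = 0.000006;  2% of max(1, |F·v|) = 0.338363.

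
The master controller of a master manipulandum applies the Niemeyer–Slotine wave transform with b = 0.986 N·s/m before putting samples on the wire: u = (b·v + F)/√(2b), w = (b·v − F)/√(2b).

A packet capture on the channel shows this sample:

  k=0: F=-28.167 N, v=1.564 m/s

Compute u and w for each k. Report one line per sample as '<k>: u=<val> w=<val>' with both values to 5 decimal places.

0: u=-18.95983 w=21.15612

k=0: b·v=0.986×1.564=1.54210; √(2b)=1.40428; u=(1.54210+(-28.167))/1.40428=-18.95983, w=(1.54210−(-28.167))/1.40428=21.15612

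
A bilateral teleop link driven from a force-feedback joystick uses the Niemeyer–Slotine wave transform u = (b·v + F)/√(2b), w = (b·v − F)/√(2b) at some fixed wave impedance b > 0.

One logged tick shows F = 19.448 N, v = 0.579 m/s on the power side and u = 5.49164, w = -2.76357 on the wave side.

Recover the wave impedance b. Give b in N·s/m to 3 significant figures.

u + w = 2.72807;  u + w = √(2b)·v, so √(2b) = 2.72807/0.579 = 4.71169.
b = (√(2b))²/2 = 22.20005/2 = 11.10002.
(Check via u − w = 2F/√(2b): u − w = 8.25521, 2F/√(2b) = 8.25521.)

b = 11.1 N·s/m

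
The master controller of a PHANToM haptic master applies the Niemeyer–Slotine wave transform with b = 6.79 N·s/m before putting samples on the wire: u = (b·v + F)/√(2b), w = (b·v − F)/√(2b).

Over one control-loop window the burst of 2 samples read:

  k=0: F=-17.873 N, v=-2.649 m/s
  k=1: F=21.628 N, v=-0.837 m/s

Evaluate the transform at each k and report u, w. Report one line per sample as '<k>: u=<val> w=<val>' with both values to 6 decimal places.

0: u=-9.730987 w=-0.030857
1: u=4.326815 w=-7.411248

k=0: b·v=6.79×(-2.649)=-17.986710; √(2b)=3.685105; u=(-17.986710+(-17.873))/3.685105=-9.730987, w=(-17.986710−(-17.873))/3.685105=-0.030857
k=1: b·v=6.79×(-0.837)=-5.683230; √(2b)=3.685105; u=(-5.683230+21.628)/3.685105=4.326815, w=(-5.683230−21.628)/3.685105=-7.411248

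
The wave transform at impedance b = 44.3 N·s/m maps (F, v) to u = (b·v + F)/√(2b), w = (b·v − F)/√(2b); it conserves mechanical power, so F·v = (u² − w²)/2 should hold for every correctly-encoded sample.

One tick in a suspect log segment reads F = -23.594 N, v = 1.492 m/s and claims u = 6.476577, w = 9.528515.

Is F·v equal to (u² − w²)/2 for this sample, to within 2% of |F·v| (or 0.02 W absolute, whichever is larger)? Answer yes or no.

F·v = (-23.594)×1.492 = -35.202248 W.
(u² − w²)/2 = (41.946050 − 90.792598)/2 = -24.423274 W.
|Δ| = 10.778974;  2% of max(1, |F·v|) = 0.704045.

no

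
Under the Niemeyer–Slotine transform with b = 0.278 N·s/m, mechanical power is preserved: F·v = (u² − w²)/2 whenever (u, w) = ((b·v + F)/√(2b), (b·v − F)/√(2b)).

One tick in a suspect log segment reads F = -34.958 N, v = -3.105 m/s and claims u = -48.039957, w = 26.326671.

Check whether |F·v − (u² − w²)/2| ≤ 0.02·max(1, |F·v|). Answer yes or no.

F·v = (-34.958)×(-3.105) = 108.544590 W.
(u² − w²)/2 = (2307.837469 − 693.093606)/2 = 807.371931 W.
|Δ| = 698.827341;  2% of max(1, |F·v|) = 2.170892.

no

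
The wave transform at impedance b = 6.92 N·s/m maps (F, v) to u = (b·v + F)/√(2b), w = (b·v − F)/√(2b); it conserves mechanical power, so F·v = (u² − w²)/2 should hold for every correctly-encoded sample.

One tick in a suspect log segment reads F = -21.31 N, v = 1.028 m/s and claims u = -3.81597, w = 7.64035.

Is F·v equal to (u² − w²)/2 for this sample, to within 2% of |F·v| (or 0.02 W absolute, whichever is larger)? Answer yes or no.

F·v = (-21.31)×1.028 = -21.9067 W.
(u² − w²)/2 = (14.5616 − 58.3749)/2 = -21.9067 W.
|Δ| = 0.0000;  2% of max(1, |F·v|) = 0.4381.

yes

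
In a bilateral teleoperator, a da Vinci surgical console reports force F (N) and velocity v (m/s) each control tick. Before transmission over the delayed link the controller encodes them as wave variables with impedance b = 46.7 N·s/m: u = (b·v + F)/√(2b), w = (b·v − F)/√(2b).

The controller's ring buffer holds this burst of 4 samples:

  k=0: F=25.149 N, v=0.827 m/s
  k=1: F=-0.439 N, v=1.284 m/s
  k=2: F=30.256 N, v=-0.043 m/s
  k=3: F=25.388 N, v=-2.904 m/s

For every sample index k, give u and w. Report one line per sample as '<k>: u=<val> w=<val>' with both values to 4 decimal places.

k=0: b·v=46.7×0.827=38.6209; √(2b)=9.6644; u=(38.6209+25.149)/9.6644=6.5985, w=(38.6209−25.149)/9.6644=1.3940
k=1: b·v=46.7×1.284=59.9628; √(2b)=9.6644; u=(59.9628+(-0.439))/9.6644=6.1591, w=(59.9628−(-0.439))/9.6644=6.2499
k=2: b·v=46.7×(-0.043)=-2.0081; √(2b)=9.6644; u=(-2.0081+30.256)/9.6644=2.9229, w=(-2.0081−30.256)/9.6644=-3.3385
k=3: b·v=46.7×(-2.904)=-135.6168; √(2b)=9.6644; u=(-135.6168+25.388)/9.6644=-11.4057, w=(-135.6168−25.388)/9.6644=-16.6596

0: u=6.5985 w=1.3940
1: u=6.1591 w=6.2499
2: u=2.9229 w=-3.3385
3: u=-11.4057 w=-16.6596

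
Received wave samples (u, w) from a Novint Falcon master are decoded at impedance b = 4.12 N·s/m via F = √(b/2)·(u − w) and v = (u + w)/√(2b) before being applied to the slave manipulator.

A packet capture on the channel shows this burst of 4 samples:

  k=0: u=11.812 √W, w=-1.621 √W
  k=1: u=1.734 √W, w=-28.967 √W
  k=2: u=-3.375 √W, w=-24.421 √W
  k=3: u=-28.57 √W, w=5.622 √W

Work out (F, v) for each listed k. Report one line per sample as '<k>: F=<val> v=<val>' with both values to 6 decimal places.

0: F=19.279982 v=3.550203
1: F=44.064225 v=-9.487065
2: F=30.206693 v=-9.683195
3: F=-49.074752 v=-7.994315

k=0: u−w=13.433000, u+w=10.191000; √(b/2)=1.435270, √(2b)=2.870540; F=1.435270×13.433=19.279982, v=10.191000/2.870540=3.550203
k=1: u−w=30.701000, u+w=-27.233000; √(b/2)=1.435270, √(2b)=2.870540; F=1.435270×30.701=44.064225, v=-27.233000/2.870540=-9.487065
k=2: u−w=21.046000, u+w=-27.796000; √(b/2)=1.435270, √(2b)=2.870540; F=1.435270×21.046=30.206693, v=-27.796000/2.870540=-9.683195
k=3: u−w=-34.192000, u+w=-22.948000; √(b/2)=1.435270, √(2b)=2.870540; F=1.435270×(-34.192)=-49.074752, v=-22.948000/2.870540=-7.994315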